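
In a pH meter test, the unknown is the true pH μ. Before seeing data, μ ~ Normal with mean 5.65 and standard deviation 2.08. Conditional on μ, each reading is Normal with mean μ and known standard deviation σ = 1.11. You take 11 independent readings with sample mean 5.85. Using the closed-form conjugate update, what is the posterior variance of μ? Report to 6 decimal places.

For Normal data with known variance σ², a Normal(μ₀, σ₀²) prior on μ is conjugate. Posterior precision = 1/σ₀² + n/σ²; posterior mean is the precision-weighted average of μ₀ and x̄.
σ₀² = 2.08² = 4.3264, σ² = 1.11² = 1.2321; σ² + n·σ₀² = 1.2321 + 11·4.3264 = 48.8225.
Posterior precision = 1/σ₀² + n/σ² = 1/4.3264 + 11/1.2321 = (σ² + n·σ₀²)/(σ₀²σ²) = 48.8225/(4.3264·1.2321); posterior variance σₙ² = σ₀²σ²/(σ² + n·σ₀²) = 4.3264·1.2321/48.8225 = 0.109182.

0.109182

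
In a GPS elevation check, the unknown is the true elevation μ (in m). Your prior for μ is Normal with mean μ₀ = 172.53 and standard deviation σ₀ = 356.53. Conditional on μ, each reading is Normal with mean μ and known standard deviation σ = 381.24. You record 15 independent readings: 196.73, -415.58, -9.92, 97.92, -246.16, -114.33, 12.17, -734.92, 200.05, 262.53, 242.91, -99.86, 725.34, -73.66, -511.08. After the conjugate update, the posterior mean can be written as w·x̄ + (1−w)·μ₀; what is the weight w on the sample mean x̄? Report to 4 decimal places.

0.9292

For Normal data with known variance σ², a Normal(μ₀, σ₀²) prior on μ is conjugate. Posterior precision = 1/σ₀² + n/σ²; posterior mean is the precision-weighted average of μ₀ and x̄.
σ₀² = 356.53² = 127113.6409, σ² = 381.24² = 145343.9376. Prior precision 1/σ₀² = 1/127113.6409; data precision n/σ² = 15/145343.9376.
w = (n/σ²)/(1/σ₀² + n/σ²) = n·σ₀²/(σ² + n·σ₀²) = 15·127113.6409/(145343.9376 + 15·127113.6409) = 1906704.6135/2052048.5511 = 0.9292.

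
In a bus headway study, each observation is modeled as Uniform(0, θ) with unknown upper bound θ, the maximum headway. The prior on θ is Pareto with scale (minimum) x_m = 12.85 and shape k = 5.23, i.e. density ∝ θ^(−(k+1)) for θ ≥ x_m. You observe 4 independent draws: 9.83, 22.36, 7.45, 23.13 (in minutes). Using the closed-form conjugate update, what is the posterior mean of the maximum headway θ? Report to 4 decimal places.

25.9404

A Pareto(scale x_m, shape k) prior on the upper bound θ of Uniform(0, θ) is conjugate: posterior is Pareto(max(x_m, max xᵢ), k + n).
Sample maximum = 23.13; prior scale x_m = 12.85 → posterior scale = max = 23.13.
Posterior shape = 5.23 + 4 = 9.23.
E[θ|data] = k·x_m/(k−1) = 9.23·23.13/8.23 = 25.9404.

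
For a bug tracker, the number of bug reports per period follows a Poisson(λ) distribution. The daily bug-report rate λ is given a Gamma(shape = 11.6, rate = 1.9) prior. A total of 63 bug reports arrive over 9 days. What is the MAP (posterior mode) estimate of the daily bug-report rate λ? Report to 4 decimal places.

With a Gamma(shape α, rate β) prior, the Poisson likelihood is conjugate: the posterior is Gamma(α + ΣXᵢ, β + n).
Posterior: Gamma(α+S, β+n) = Gamma(11.6+63, 1.9+9) = Gamma(74.6, 10.9).
Mode of Gamma(α,β) for α≥1 is (α−1)/β = 73.6/10.9 = 6.7523.

6.7523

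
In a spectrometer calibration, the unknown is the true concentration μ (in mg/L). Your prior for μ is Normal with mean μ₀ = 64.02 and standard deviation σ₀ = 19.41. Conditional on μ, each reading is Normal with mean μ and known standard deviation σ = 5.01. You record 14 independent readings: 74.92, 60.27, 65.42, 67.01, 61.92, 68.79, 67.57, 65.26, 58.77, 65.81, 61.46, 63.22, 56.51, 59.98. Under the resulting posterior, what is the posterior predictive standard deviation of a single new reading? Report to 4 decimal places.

For Normal data with known variance σ², a Normal(μ₀, σ₀²) prior on μ is conjugate. Posterior precision = 1/σ₀² + n/σ²; posterior mean is the precision-weighted average of μ₀ and x̄.
σ₀² = 19.41² = 376.7481, σ² = 5.01² = 25.1001; σ² + n·σ₀² = 25.1001 + 14·376.7481 = 5299.5735.
Posterior precision = 1/σ₀² + n/σ² = 1/376.7481 + 14/25.1001 = (σ² + n·σ₀²)/(σ₀²σ²) = 5299.5735/(376.7481·25.1001); posterior variance σₙ² = σ₀²σ²/(σ² + n·σ₀²) = 376.7481·25.1001/5299.5735 = 1.784373.
Predictive variance for one new observation = σₙ² + σ² = 376.7481·25.1001/5299.5735 + 25.1001 = σ²·(σ₀² + 5299.5735)/5299.5735 = 25.1001·5676.3216/5299.5735 = 26.884473; SD = √(25.1001·5676.3216/5299.5735) = 5.1850.

5.1850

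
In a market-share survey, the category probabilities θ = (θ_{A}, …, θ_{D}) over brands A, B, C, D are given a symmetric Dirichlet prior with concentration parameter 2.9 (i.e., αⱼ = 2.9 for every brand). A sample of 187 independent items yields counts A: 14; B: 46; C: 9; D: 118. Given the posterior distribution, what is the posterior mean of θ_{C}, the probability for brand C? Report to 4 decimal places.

The Dirichlet prior is conjugate to the Multinomial likelihood: each posterior αⱼ = prior αⱼ + observed count nⱼ.
Posterior concentration: (16.9, 48.9, 11.9, 120.9), total = 198.6.
E[θ_{C}|data] = α_{C}/Σα = 11.9/198.6 = 0.0599.

0.0599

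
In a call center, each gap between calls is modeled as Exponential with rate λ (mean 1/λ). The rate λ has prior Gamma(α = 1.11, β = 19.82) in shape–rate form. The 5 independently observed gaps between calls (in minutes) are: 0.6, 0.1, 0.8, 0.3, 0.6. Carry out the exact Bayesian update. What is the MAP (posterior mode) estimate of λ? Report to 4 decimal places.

0.2300

With a Gamma(shape α, rate β) prior on the exponential rate λ, the posterior after n observations with total T = Σxᵢ is Gamma(α+n, β+T).
Sum of observations T = 2.4 minutes; n = 5.
Posterior: Gamma(1.11+5, 19.82+2.4) = Gamma(6.11, 22.22).
Mode = (α−1)/β = 0.2300.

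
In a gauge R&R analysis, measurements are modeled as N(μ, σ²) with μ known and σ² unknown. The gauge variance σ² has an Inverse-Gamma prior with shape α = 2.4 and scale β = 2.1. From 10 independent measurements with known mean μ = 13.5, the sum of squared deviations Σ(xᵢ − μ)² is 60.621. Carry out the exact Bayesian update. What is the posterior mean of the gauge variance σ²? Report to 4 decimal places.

5.0641

With known mean μ and an Inverse-Gamma(α, β) prior on σ², the Normal likelihood is conjugate: posterior is Inv-Gamma(α + n/2, β + Σ(xᵢ−μ)²/2).
Posterior: Inv-Gamma(2.4 + 10/2, 2.1 + 60.621/2) = Inv-Gamma(7.40, 32.4105).
E[σ²|data] = β/(α−1) = 32.4105/6.40 = 5.0641.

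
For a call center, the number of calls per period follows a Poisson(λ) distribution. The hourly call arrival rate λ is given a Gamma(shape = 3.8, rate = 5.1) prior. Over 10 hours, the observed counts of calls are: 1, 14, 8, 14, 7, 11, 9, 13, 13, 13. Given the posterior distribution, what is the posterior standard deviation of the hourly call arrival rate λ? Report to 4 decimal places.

With a Gamma(shape α, rate β) prior, the Poisson likelihood is conjugate: the posterior is Gamma(α + ΣXᵢ, β + n).
Sum of counts S = 103 over n = 10 hours.
Posterior: Gamma(α+S, β+n) = Gamma(3.8+103, 5.1+10) = Gamma(106.8, 15.1).
SD = √α/β = √106.8/15.1 = 0.6844.

0.6844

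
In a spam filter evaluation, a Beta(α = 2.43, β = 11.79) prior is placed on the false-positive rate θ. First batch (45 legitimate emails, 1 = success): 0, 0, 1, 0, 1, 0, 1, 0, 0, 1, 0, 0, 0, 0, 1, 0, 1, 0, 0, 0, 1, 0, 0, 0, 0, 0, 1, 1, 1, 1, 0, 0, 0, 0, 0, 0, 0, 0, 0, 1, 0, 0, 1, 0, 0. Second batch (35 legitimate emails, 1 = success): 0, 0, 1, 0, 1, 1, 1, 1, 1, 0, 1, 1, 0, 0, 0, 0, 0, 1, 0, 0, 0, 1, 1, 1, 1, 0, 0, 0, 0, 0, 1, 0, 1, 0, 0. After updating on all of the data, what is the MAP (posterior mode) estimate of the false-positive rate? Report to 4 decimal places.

The Beta prior is conjugate to a Binomial/Bernoulli likelihood; the update adds successes to α and failures to β.
After batch 1: Beta(2.43+13, 11.79+32) = Beta(15.43, 43.79).
After batch 2: Beta(15.43+15, 43.79+20) = Beta(30.43, 63.79).
Mode of Beta(a,b) for a,b>1 is (a−1)/(a+b−2) = 29.43/92.22 = 0.3191.

0.3191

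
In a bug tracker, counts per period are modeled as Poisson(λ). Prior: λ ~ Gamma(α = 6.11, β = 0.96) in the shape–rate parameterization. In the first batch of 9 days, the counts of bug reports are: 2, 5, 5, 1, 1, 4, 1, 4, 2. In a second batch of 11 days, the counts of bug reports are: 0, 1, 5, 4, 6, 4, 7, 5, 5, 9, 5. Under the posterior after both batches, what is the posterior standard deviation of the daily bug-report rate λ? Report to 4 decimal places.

0.4323

With a Gamma(shape α, rate β) prior, the Poisson likelihood is conjugate: the posterior is Gamma(α + ΣXᵢ, β + n).
Batch 1: sum of counts S = 25 over n = 9 days.
After batch 1: Gamma(α+S, β+n) = Gamma(6.11+25, 0.96+9) = Gamma(31.11, 9.96).
Batch 2: sum of counts S = 51 over n = 11 days.
After batch 2: Gamma(α+S, β+n) = Gamma(31.11+51, 9.96+11) = Gamma(82.11, 20.96).
SD = √α/β = √82.11/20.96 = 0.4323.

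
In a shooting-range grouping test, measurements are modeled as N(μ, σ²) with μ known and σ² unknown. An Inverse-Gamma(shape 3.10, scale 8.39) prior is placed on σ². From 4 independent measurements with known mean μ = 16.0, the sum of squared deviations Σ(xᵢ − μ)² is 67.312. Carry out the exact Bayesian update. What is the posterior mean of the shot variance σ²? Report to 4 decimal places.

With known mean μ and an Inverse-Gamma(α, β) prior on σ², the Normal likelihood is conjugate: posterior is Inv-Gamma(α + n/2, β + Σ(xᵢ−μ)²/2).
Posterior: Inv-Gamma(3.10 + 4/2, 8.39 + 67.312/2) = Inv-Gamma(5.10, 42.0460).
E[σ²|data] = β/(α−1) = 42.0460/4.10 = 10.2551.

10.2551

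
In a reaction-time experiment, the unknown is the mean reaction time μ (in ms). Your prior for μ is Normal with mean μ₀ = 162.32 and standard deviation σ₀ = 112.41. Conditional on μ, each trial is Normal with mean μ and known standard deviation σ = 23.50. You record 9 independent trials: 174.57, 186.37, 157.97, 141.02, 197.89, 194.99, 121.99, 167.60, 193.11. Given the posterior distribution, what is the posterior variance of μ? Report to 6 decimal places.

For Normal data with known variance σ², a Normal(μ₀, σ₀²) prior on μ is conjugate. Posterior precision = 1/σ₀² + n/σ²; posterior mean is the precision-weighted average of μ₀ and x̄.
σ₀² = 112.41² = 12636.0081, σ² = 23.50² = 552.25; σ² + n·σ₀² = 552.25 + 9·12636.0081 = 114276.3229.
Posterior precision = 1/σ₀² + n/σ² = 1/12636.0081 + 9/552.25 = (σ² + n·σ₀²)/(σ₀²σ²) = 114276.3229/(12636.0081·552.25); posterior variance σₙ² = σ₀²σ²/(σ² + n·σ₀²) = 12636.0081·552.25/114276.3229 = 61.064578.

61.064578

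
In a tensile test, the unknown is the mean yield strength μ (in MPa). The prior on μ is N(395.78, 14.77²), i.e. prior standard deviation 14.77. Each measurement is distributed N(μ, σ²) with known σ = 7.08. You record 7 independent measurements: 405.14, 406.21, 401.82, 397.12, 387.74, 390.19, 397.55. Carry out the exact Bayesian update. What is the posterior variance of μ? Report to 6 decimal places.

6.933326

For Normal data with known variance σ², a Normal(μ₀, σ₀²) prior on μ is conjugate. Posterior precision = 1/σ₀² + n/σ²; posterior mean is the precision-weighted average of μ₀ and x̄.
σ₀² = 14.77² = 218.1529, σ² = 7.08² = 50.1264; σ² + n·σ₀² = 50.1264 + 7·218.1529 = 1577.1967.
Posterior precision = 1/σ₀² + n/σ² = 1/218.1529 + 7/50.1264 = (σ² + n·σ₀²)/(σ₀²σ²) = 1577.1967/(218.1529·50.1264); posterior variance σₙ² = σ₀²σ²/(σ² + n·σ₀²) = 218.1529·50.1264/1577.1967 = 6.933326.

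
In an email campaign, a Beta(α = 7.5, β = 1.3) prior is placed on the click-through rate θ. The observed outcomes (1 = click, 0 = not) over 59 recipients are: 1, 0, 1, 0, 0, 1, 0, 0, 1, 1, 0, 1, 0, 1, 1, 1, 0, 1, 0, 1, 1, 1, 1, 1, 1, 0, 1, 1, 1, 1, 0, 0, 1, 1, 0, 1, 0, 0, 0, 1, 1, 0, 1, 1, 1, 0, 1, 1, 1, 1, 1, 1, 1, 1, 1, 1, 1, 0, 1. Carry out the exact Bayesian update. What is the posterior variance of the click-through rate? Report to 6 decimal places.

The Beta prior is conjugate to a Binomial/Bernoulli likelihood; the update adds successes to α and failures to β.
Posterior: Beta(α+k, β+n−k) = Beta(7.5+40, 1.3+19) = Beta(47.5, 20.3).
Var = αβ/((α+β)²(α+β+1)) = 47.5·20.3/(67.8²·68.8) = 0.003049.

0.003049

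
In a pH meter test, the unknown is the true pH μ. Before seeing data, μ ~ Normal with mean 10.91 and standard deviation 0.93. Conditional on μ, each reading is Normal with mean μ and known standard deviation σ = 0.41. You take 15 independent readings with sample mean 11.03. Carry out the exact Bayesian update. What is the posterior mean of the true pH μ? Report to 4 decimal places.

11.0285

For Normal data with known variance σ², a Normal(μ₀, σ₀²) prior on μ is conjugate. Posterior precision = 1/σ₀² + n/σ²; posterior mean is the precision-weighted average of μ₀ and x̄.
n·x̄ = 15·11.03 = 165.45.
σ₀² = 0.93² = 0.8649, σ² = 0.41² = 0.1681; σ² + n·σ₀² = 0.1681 + 15·0.8649 = 13.1416.
Posterior mean = (μ₀/σ₀² + n·x̄/σ²)/(1/σ₀² + n/σ²) = (σ²·μ₀ + σ₀²·n·x̄)/(σ² + n·σ₀²) = (0.1681·10.91 + 0.8649·165.45)/13.1416 = 144.931676/13.1416 = 11.0285.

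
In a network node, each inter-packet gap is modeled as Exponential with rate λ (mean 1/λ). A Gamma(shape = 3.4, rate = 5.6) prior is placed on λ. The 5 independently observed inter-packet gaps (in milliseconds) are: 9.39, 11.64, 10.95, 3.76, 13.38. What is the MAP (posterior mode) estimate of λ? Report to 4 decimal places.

With a Gamma(shape α, rate β) prior on the exponential rate λ, the posterior after n observations with total T = Σxᵢ is Gamma(α+n, β+T).
Sum of observations T = 49.12 milliseconds; n = 5.
Posterior: Gamma(3.4+5, 5.6+49.12) = Gamma(8.4, 54.72).
Mode = (α−1)/β = 0.1352.

0.1352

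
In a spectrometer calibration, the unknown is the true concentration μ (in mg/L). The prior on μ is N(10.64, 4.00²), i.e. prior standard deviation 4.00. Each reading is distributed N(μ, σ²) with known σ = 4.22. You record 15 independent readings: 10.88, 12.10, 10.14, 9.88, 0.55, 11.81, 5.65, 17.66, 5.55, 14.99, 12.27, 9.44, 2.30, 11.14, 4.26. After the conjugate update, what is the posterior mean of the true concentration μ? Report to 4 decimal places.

For Normal data with known variance σ², a Normal(μ₀, σ₀²) prior on μ is conjugate. Posterior precision = 1/σ₀² + n/σ²; posterior mean is the precision-weighted average of μ₀ and x̄.
Σxᵢ = 10.88 + 12.10 + 10.14 + 9.88 + 0.55 + 11.81 + 5.65 + 17.66 + 5.55 + 14.99 + 12.27 + 9.44 + 2.30 + 11.14 + 4.26 = 138.62, so n·x̄ = 138.62.
σ₀² = 4.00² = 16, σ² = 4.22² = 17.8084; σ² + n·σ₀² = 17.8084 + 15·16 = 257.8084.
Posterior mean = (μ₀/σ₀² + n·x̄/σ²)/(1/σ₀² + n/σ²) = (σ²·μ₀ + σ₀²·n·x̄)/(σ² + n·σ₀²) = (17.8084·10.64 + 16·138.62)/257.8084 = 2407.401376/257.8084 = 9.3379.

9.3379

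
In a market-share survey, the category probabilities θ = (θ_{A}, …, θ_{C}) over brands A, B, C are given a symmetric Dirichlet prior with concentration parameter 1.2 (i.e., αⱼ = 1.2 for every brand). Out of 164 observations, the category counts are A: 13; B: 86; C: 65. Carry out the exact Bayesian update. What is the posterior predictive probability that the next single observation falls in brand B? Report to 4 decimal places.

0.5203

The Dirichlet prior is conjugate to the Multinomial likelihood: each posterior αⱼ = prior αⱼ + observed count nⱼ.
Posterior concentration: (14.2, 87.2, 66.2), total = 167.6.
P(next = B | data) = α_{B}/Σα = 0.5203.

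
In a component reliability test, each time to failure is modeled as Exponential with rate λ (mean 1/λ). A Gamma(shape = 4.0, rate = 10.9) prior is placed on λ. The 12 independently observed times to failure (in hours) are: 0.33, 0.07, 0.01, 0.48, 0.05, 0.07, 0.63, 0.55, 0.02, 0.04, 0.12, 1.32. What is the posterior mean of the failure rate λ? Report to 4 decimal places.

With a Gamma(shape α, rate β) prior on the exponential rate λ, the posterior after n observations with total T = Σxᵢ is Gamma(α+n, β+T).
Sum of observations T = 3.69 hours; n = 12.
Posterior: Gamma(4.0+12, 10.9+3.69) = Gamma(16.0, 14.59).
Posterior mean of λ = α/β = 16.0/14.59 = 1.0966.

1.0966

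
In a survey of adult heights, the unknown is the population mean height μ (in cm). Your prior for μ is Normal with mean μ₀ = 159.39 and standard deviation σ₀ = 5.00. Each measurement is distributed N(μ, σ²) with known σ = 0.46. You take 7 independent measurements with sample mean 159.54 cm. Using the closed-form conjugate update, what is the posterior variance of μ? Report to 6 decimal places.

0.030192

For Normal data with known variance σ², a Normal(μ₀, σ₀²) prior on μ is conjugate. Posterior precision = 1/σ₀² + n/σ²; posterior mean is the precision-weighted average of μ₀ and x̄.
σ₀² = 5.00² = 25, σ² = 0.46² = 0.2116; σ² + n·σ₀² = 0.2116 + 7·25 = 175.2116.
Posterior precision = 1/σ₀² + n/σ² = 1/25 + 7/0.2116 = (σ² + n·σ₀²)/(σ₀²σ²) = 175.2116/(25·0.2116); posterior variance σₙ² = σ₀²σ²/(σ² + n·σ₀²) = 25·0.2116/175.2116 = 0.030192.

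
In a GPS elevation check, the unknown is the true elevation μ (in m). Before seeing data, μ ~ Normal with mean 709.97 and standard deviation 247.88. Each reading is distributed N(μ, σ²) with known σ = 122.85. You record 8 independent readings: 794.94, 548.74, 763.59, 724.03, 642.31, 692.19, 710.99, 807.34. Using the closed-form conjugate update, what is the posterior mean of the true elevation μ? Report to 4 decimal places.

For Normal data with known variance σ², a Normal(μ₀, σ₀²) prior on μ is conjugate. Posterior precision = 1/σ₀² + n/σ²; posterior mean is the precision-weighted average of μ₀ and x̄.
Σxᵢ = 794.94 + 548.74 + 763.59 + 724.03 + 642.31 + 692.19 + 710.99 + 807.34 = 5684.13, so n·x̄ = 5684.13.
σ₀² = 247.88² = 61444.4944, σ² = 122.85² = 15092.1225; σ² + n·σ₀² = 15092.1225 + 8·61444.4944 = 506648.0777.
Posterior mean = (μ₀/σ₀² + n·x̄/σ²)/(1/σ₀² + n/σ²) = (σ²·μ₀ + σ₀²·n·x̄)/(σ² + n·σ₀²) = (15092.1225·709.97 + 61444.4944·5684.13)/506648.0777 = 359973448.165197/506648.0777 = 710.5000.

710.5000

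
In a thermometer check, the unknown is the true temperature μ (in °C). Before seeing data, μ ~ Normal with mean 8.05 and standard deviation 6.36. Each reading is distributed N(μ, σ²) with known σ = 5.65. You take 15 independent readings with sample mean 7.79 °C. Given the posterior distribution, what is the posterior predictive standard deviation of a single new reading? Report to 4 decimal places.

For Normal data with known variance σ², a Normal(μ₀, σ₀²) prior on μ is conjugate. Posterior precision = 1/σ₀² + n/σ²; posterior mean is the precision-weighted average of μ₀ and x̄.
σ₀² = 6.36² = 40.4496, σ² = 5.65² = 31.9225; σ² + n·σ₀² = 31.9225 + 15·40.4496 = 638.6665.
Posterior precision = 1/σ₀² + n/σ² = 1/40.4496 + 15/31.9225 = (σ² + n·σ₀²)/(σ₀²σ²) = 638.6665/(40.4496·31.9225); posterior variance σₙ² = σ₀²σ²/(σ² + n·σ₀²) = 40.4496·31.9225/638.6665 = 2.021794.
Predictive variance for one new observation = σₙ² + σ² = 40.4496·31.9225/638.6665 + 31.9225 = σ²·(σ₀² + 638.6665)/638.6665 = 31.9225·679.1161/638.6665 = 33.944294; SD = √(31.9225·679.1161/638.6665) = 5.8262.

5.8262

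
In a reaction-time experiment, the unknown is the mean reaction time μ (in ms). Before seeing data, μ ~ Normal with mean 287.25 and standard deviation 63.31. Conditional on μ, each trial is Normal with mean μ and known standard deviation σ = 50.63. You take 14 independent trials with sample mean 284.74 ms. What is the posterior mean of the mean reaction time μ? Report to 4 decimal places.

284.8497

For Normal data with known variance σ², a Normal(μ₀, σ₀²) prior on μ is conjugate. Posterior precision = 1/σ₀² + n/σ²; posterior mean is the precision-weighted average of μ₀ and x̄.
n·x̄ = 14·284.74 = 3986.36.
σ₀² = 63.31² = 4008.1561, σ² = 50.63² = 2563.3969; σ² + n·σ₀² = 2563.3969 + 14·4008.1561 = 58677.5823.
Posterior mean = (μ₀/σ₀² + n·x̄/σ²)/(1/σ₀² + n/σ²) = (σ²·μ₀ + σ₀²·n·x̄)/(σ² + n·σ₀²) = (2563.3969·287.25 + 4008.1561·3986.36)/58677.5823 = 16714288.910321/58677.5823 = 284.8497.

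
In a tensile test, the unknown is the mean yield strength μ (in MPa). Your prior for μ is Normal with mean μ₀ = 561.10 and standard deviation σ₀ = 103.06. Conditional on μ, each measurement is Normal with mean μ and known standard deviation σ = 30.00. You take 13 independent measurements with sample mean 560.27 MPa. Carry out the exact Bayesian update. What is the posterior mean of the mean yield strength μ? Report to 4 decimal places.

For Normal data with known variance σ², a Normal(μ₀, σ₀²) prior on μ is conjugate. Posterior precision = 1/σ₀² + n/σ²; posterior mean is the precision-weighted average of μ₀ and x̄.
n·x̄ = 13·560.27 = 7283.51.
σ₀² = 103.06² = 10621.3636, σ² = 30.00² = 900; σ² + n·σ₀² = 900 + 13·10621.3636 = 138977.7268.
Posterior mean = (μ₀/σ₀² + n·x̄/σ²)/(1/σ₀² + n/σ²) = (σ²·μ₀ + σ₀²·n·x̄)/(σ² + n·σ₀²) = (900·561.10 + 10621.3636·7283.51)/138977.7268 = 77865797.994236/138977.7268 = 560.2754.

560.2754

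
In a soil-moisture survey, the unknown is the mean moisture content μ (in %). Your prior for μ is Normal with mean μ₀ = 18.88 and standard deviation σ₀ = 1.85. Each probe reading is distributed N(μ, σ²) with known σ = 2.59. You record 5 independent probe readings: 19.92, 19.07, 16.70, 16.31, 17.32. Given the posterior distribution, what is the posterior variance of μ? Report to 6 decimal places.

For Normal data with known variance σ², a Normal(μ₀, σ₀²) prior on μ is conjugate. Posterior precision = 1/σ₀² + n/σ²; posterior mean is the precision-weighted average of μ₀ and x̄.
σ₀² = 1.85² = 3.4225, σ² = 2.59² = 6.7081; σ² + n·σ₀² = 6.7081 + 5·3.4225 = 23.8206.
Posterior precision = 1/σ₀² + n/σ² = 1/3.4225 + 5/6.7081 = (σ² + n·σ₀²)/(σ₀²σ²) = 23.8206/(3.4225·6.7081); posterior variance σₙ² = σ₀²σ²/(σ² + n·σ₀²) = 3.4225·6.7081/23.8206 = 0.963807.

0.963807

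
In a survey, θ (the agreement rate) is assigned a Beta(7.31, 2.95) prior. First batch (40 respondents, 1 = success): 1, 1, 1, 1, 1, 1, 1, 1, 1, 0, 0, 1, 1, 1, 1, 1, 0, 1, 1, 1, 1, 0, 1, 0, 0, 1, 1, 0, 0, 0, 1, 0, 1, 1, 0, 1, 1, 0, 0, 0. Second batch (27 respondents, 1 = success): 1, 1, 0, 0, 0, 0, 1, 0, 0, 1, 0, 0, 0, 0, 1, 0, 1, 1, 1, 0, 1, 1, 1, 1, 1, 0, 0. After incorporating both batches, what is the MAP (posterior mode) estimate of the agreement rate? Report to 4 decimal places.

The Beta prior is conjugate to a Binomial/Bernoulli likelihood; the update adds successes to α and failures to β.
After batch 1: Beta(7.31+26, 2.95+14) = Beta(33.31, 16.95).
After batch 2: Beta(33.31+13, 16.95+14) = Beta(46.31, 30.95).
Mode of Beta(a,b) for a,b>1 is (a−1)/(a+b−2) = 45.31/75.26 = 0.6020.

0.6020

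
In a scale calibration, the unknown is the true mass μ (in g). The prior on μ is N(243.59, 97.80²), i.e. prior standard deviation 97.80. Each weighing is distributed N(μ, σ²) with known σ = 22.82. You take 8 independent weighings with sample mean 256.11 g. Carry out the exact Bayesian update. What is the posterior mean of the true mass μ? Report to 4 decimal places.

256.0254

For Normal data with known variance σ², a Normal(μ₀, σ₀²) prior on μ is conjugate. Posterior precision = 1/σ₀² + n/σ²; posterior mean is the precision-weighted average of μ₀ and x̄.
n·x̄ = 8·256.11 = 2048.88.
σ₀² = 97.80² = 9564.84, σ² = 22.82² = 520.7524; σ² + n·σ₀² = 520.7524 + 8·9564.84 = 77039.4724.
Posterior mean = (μ₀/σ₀² + n·x̄/σ²)/(1/σ₀² + n/σ²) = (σ²·μ₀ + σ₀²·n·x̄)/(σ² + n·σ₀²) = (520.7524·243.59 + 9564.84·2048.88)/77039.4724 = 19724059.456316/77039.4724 = 256.0254.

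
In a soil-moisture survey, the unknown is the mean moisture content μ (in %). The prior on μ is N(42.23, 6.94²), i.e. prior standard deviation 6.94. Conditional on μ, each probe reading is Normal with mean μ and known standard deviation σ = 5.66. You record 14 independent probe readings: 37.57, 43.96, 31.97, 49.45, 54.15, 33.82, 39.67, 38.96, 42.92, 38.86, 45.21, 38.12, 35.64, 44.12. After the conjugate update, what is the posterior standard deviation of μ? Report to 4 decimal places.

1.4780

For Normal data with known variance σ², a Normal(μ₀, σ₀²) prior on μ is conjugate. Posterior precision = 1/σ₀² + n/σ²; posterior mean is the precision-weighted average of μ₀ and x̄.
σ₀² = 6.94² = 48.1636, σ² = 5.66² = 32.0356; σ² + n·σ₀² = 32.0356 + 14·48.1636 = 706.326.
Posterior precision = 1/σ₀² + n/σ² = 1/48.1636 + 14/32.0356 = (σ² + n·σ₀²)/(σ₀²σ²) = 706.326/(48.1636·32.0356); posterior variance σₙ² = σ₀²σ²/(σ² + n·σ₀²) = 48.1636·32.0356/706.326 = 2.184473.
Posterior SD = √σₙ² = √(48.1636·32.0356/706.326) = 1.4780.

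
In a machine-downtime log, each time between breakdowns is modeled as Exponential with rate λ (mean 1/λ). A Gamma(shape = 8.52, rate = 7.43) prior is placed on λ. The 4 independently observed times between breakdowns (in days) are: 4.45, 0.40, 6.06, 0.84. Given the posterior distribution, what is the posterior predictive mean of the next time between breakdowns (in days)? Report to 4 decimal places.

1.6649

With a Gamma(shape α, rate β) prior on the exponential rate λ, the posterior after n observations with total T = Σxᵢ is Gamma(α+n, β+T).
Sum of observations T = 11.75 days; n = 4.
Posterior: Gamma(8.52+4, 7.43+11.75) = Gamma(12.52, 19.18).
The predictive distribution for the next observation is Lomax; its mean is β/(α−1) = 19.18/11.52 = 1.6649.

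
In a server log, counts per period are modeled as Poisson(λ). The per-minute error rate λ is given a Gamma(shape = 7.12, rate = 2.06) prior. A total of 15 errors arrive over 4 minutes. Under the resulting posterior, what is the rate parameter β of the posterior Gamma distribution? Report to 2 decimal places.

With a Gamma(shape α, rate β) prior, the Poisson likelihood is conjugate: the posterior is Gamma(α + ΣXᵢ, β + n).
Posterior: Gamma(α+S, β+n) = Gamma(7.12+15, 2.06+4) = Gamma(22.12, 6.06).
Posterior β = 6.06.

6.06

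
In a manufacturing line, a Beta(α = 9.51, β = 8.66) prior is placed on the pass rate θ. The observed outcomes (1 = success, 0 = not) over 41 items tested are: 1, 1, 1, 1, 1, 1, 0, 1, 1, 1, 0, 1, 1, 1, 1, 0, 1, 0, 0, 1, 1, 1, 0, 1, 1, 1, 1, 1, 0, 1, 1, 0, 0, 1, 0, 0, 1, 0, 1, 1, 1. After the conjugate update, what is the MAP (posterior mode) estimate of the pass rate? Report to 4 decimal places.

The Beta prior is conjugate to a Binomial/Bernoulli likelihood; the update adds successes to α and failures to β.
Posterior: Beta(α+k, β+n−k) = Beta(9.51+29, 8.66+12) = Beta(38.51, 20.66).
Mode of Beta(a,b) for a,b>1 is (a−1)/(a+b−2) = 37.51/57.17 = 0.6561.

0.6561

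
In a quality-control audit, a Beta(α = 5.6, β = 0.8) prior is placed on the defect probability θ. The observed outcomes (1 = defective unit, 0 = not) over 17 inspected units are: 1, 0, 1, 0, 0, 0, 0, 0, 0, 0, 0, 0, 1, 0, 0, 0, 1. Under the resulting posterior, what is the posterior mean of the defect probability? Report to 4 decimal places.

The Beta prior is conjugate to a Binomial/Bernoulli likelihood; the update adds successes to α and failures to β.
Posterior: Beta(α+k, β+n−k) = Beta(5.6+4, 0.8+13) = Beta(9.6, 13.8).
Posterior mean = α/(α+β) = 9.6/23.4 = 0.4103.

0.4103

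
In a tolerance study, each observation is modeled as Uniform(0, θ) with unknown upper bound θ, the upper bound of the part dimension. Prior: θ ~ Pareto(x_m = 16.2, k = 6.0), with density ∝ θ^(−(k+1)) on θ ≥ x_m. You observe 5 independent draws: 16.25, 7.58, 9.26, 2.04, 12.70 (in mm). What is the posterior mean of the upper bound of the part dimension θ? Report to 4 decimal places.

17.8750

A Pareto(scale x_m, shape k) prior on the upper bound θ of Uniform(0, θ) is conjugate: posterior is Pareto(max(x_m, max xᵢ), k + n).
Sample maximum = 16.25; prior scale x_m = 16.2 → posterior scale = max = 16.25.
Posterior shape = 6.0 + 5 = 11.0.
E[θ|data] = k·x_m/(k−1) = 11.0·16.25/10.0 = 17.8750.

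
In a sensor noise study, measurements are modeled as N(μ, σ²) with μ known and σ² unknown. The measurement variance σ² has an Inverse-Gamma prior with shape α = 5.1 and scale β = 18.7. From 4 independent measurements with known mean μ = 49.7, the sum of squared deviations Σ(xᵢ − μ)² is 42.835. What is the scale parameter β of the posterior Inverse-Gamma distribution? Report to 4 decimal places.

With known mean μ and an Inverse-Gamma(α, β) prior on σ², the Normal likelihood is conjugate: posterior is Inv-Gamma(α + n/2, β + Σ(xᵢ−μ)²/2).
Posterior: Inv-Gamma(5.1 + 4/2, 18.7 + 42.835/2) = Inv-Gamma(7.10, 40.1175).
Posterior β = 40.1175.

40.1175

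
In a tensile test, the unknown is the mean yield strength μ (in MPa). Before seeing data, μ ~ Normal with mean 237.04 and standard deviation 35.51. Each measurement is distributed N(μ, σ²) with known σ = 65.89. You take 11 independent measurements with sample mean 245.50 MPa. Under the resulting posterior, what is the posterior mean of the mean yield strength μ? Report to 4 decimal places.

243.4833

For Normal data with known variance σ², a Normal(μ₀, σ₀²) prior on μ is conjugate. Posterior precision = 1/σ₀² + n/σ²; posterior mean is the precision-weighted average of μ₀ and x̄.
n·x̄ = 11·245.50 = 2700.5.
σ₀² = 35.51² = 1260.9601, σ² = 65.89² = 4341.4921; σ² + n·σ₀² = 4341.4921 + 11·1260.9601 = 18212.0532.
Posterior mean = (μ₀/σ₀² + n·x̄/σ²)/(1/σ₀² + n/σ²) = (σ²·μ₀ + σ₀²·n·x̄)/(σ² + n·σ₀²) = (4341.4921·237.04 + 1260.9601·2700.5)/18212.0532 = 4434330.037434/18212.0532 = 243.4833.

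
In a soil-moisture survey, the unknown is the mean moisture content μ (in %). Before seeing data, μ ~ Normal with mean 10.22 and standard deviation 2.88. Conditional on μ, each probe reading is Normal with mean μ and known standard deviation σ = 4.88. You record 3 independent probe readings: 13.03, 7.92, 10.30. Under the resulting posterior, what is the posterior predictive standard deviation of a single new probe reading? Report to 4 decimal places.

5.2793

For Normal data with known variance σ², a Normal(μ₀, σ₀²) prior on μ is conjugate. Posterior precision = 1/σ₀² + n/σ²; posterior mean is the precision-weighted average of μ₀ and x̄.
σ₀² = 2.88² = 8.2944, σ² = 4.88² = 23.8144; σ² + n·σ₀² = 23.8144 + 3·8.2944 = 48.6976.
Posterior precision = 1/σ₀² + n/σ² = 1/8.2944 + 3/23.8144 = (σ² + n·σ₀²)/(σ₀²σ²) = 48.6976/(8.2944·23.8144); posterior variance σₙ² = σ₀²σ²/(σ² + n·σ₀²) = 8.2944·23.8144/48.6976 = 4.056179.
Predictive variance for one new observation = σₙ² + σ² = 8.2944·23.8144/48.6976 + 23.8144 = σ²·(σ₀² + 48.6976)/48.6976 = 23.8144·56.992/48.6976 = 27.870579; SD = √(23.8144·56.992/48.6976) = 5.2793.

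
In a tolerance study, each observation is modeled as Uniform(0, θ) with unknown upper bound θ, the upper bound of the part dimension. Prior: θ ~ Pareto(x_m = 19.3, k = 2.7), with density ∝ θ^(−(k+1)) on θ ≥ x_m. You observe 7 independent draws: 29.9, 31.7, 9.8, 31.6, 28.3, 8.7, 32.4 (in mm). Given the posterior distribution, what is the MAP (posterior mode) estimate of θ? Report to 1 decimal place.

32.4

A Pareto(scale x_m, shape k) prior on the upper bound θ of Uniform(0, θ) is conjugate: posterior is Pareto(max(x_m, max xᵢ), k + n).
Sample maximum = 32.4; prior scale x_m = 19.3 → posterior scale = max = 32.4.
Posterior shape = 2.7 + 7 = 9.7.
The Pareto density is decreasing on [x_m, ∞), so the mode is x_m = 32.4.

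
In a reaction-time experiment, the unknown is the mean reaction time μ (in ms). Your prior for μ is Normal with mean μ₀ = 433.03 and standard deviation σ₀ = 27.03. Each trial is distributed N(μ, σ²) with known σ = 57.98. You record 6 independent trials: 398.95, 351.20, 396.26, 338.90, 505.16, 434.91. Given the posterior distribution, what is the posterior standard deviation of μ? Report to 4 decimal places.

For Normal data with known variance σ², a Normal(μ₀, σ₀²) prior on μ is conjugate. Posterior precision = 1/σ₀² + n/σ²; posterior mean is the precision-weighted average of μ₀ and x̄.
σ₀² = 27.03² = 730.6209, σ² = 57.98² = 3361.6804; σ² + n·σ₀² = 3361.6804 + 6·730.6209 = 7745.4058.
Posterior precision = 1/σ₀² + n/σ² = 1/730.6209 + 6/3361.6804 = (σ² + n·σ₀²)/(σ₀²σ²) = 7745.4058/(730.6209·3361.6804); posterior variance σₙ² = σ₀²σ²/(σ² + n·σ₀²) = 730.6209·3361.6804/7745.4058 = 317.105911.
Posterior SD = √σₙ² = √(730.6209·3361.6804/7745.4058) = 17.8075.

17.8075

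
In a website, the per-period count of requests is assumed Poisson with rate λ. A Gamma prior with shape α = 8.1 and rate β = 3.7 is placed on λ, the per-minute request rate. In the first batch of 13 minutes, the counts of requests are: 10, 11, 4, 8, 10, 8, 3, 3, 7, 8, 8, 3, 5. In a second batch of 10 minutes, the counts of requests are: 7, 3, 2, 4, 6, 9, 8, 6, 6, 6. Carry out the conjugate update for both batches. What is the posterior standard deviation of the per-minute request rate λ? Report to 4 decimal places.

With a Gamma(shape α, rate β) prior, the Poisson likelihood is conjugate: the posterior is Gamma(α + ΣXᵢ, β + n).
Batch 1: sum of counts S = 88 over n = 13 minutes.
After batch 1: Gamma(α+S, β+n) = Gamma(8.1+88, 3.7+13) = Gamma(96.1, 16.7).
Batch 2: sum of counts S = 57 over n = 10 minutes.
After batch 2: Gamma(α+S, β+n) = Gamma(96.1+57, 16.7+10) = Gamma(153.1, 26.7).
SD = √α/β = √153.1/26.7 = 0.4634.

0.4634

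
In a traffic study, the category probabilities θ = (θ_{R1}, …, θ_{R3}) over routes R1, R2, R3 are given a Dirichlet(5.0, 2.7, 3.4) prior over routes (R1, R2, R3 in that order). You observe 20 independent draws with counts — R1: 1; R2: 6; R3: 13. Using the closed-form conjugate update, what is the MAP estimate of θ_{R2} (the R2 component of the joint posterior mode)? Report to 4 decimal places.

0.2740

The Dirichlet prior is conjugate to the Multinomial likelihood: each posterior αⱼ = prior αⱼ + observed count nⱼ.
Posterior concentration: (6.0, 8.7, 16.4), total = 31.1.
Joint mode component: (α_{R2}−1)/(Σα−K) = 7.7/28.1 = 0.2740.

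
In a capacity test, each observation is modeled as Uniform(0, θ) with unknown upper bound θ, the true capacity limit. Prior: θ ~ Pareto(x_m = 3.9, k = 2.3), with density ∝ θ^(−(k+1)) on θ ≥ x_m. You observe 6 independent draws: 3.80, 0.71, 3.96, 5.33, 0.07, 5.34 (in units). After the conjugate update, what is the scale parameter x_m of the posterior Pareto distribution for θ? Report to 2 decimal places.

A Pareto(scale x_m, shape k) prior on the upper bound θ of Uniform(0, θ) is conjugate: posterior is Pareto(max(x_m, max xᵢ), k + n).
Sample maximum = 5.34; prior scale x_m = 3.9 → posterior scale = max = 5.34.
Posterior shape = 2.3 + 6 = 8.3.
Posterior scale x_m = 5.34.

5.34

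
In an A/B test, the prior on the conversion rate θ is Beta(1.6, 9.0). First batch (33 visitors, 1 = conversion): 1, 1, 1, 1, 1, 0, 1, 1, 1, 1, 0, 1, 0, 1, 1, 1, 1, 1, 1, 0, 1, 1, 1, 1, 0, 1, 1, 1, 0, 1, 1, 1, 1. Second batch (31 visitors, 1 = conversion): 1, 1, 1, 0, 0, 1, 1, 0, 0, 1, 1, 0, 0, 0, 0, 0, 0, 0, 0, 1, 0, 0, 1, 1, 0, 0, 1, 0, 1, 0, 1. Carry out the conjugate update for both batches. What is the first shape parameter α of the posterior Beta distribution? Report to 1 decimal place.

41.6

The Beta prior is conjugate to a Binomial/Bernoulli likelihood; the update adds successes to α and failures to β.
After batch 1: Beta(1.6+27, 9.0+6) = Beta(28.6, 15.0).
After batch 2: Beta(28.6+13, 15.0+18) = Beta(41.6, 33.0).
Posterior α = 41.6.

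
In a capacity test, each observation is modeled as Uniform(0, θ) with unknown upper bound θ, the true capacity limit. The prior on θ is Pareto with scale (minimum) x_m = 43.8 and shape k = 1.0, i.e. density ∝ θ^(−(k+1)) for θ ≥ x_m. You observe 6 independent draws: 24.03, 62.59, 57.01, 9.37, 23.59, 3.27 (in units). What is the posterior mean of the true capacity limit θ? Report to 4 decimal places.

A Pareto(scale x_m, shape k) prior on the upper bound θ of Uniform(0, θ) is conjugate: posterior is Pareto(max(x_m, max xᵢ), k + n).
Sample maximum = 62.59; prior scale x_m = 43.8 → posterior scale = max = 62.59.
Posterior shape = 1.0 + 6 = 7.0.
E[θ|data] = k·x_m/(k−1) = 7.0·62.59/6.0 = 73.0217.

73.0217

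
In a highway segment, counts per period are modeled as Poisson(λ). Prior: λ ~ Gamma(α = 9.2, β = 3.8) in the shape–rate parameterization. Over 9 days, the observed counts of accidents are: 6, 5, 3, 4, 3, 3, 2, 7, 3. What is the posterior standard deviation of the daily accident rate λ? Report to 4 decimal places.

0.5252

With a Gamma(shape α, rate β) prior, the Poisson likelihood is conjugate: the posterior is Gamma(α + ΣXᵢ, β + n).
Sum of counts S = 36 over n = 9 days.
Posterior: Gamma(α+S, β+n) = Gamma(9.2+36, 3.8+9) = Gamma(45.2, 12.8).
SD = √α/β = √45.2/12.8 = 0.5252.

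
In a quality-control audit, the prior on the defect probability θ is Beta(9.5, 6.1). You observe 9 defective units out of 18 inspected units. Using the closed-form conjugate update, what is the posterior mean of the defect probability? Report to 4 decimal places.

The Beta prior is conjugate to a Binomial/Bernoulli likelihood; the update adds successes to α and failures to β.
Posterior: Beta(α+k, β+n−k) = Beta(9.5+9, 6.1+9) = Beta(18.5, 15.1).
Posterior mean = α/(α+β) = 18.5/33.6 = 0.5506.

0.5506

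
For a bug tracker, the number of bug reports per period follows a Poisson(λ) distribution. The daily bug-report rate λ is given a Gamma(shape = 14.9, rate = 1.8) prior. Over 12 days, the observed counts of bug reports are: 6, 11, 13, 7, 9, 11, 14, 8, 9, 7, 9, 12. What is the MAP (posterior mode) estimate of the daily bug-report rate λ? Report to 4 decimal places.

With a Gamma(shape α, rate β) prior, the Poisson likelihood is conjugate: the posterior is Gamma(α + ΣXᵢ, β + n).
Sum of counts S = 116 over n = 12 days.
Posterior: Gamma(α+S, β+n) = Gamma(14.9+116, 1.8+12) = Gamma(130.9, 13.8).
Mode of Gamma(α,β) for α≥1 is (α−1)/β = 129.9/13.8 = 9.4130.

9.4130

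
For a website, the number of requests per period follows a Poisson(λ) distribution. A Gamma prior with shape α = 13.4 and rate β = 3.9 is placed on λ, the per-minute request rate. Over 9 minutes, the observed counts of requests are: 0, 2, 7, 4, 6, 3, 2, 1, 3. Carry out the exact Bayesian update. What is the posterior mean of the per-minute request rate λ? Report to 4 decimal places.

With a Gamma(shape α, rate β) prior, the Poisson likelihood is conjugate: the posterior is Gamma(α + ΣXᵢ, β + n).
Sum of counts S = 28 over n = 9 minutes.
Posterior: Gamma(α+S, β+n) = Gamma(13.4+28, 3.9+9) = Gamma(41.4, 12.9).
Posterior mean = α/β = 41.4/12.9 = 3.2093.

3.2093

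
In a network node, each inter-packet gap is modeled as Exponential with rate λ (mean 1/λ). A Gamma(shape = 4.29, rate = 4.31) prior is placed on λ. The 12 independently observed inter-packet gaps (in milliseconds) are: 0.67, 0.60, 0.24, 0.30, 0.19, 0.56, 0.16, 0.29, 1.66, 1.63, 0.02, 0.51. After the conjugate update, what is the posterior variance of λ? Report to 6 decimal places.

With a Gamma(shape α, rate β) prior on the exponential rate λ, the posterior after n observations with total T = Σxᵢ is Gamma(α+n, β+T).
Sum of observations T = 6.83 milliseconds; n = 12.
Posterior: Gamma(4.29+12, 4.31+6.83) = Gamma(16.29, 11.14).
Var = α/β² = 0.131266.

0.131266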